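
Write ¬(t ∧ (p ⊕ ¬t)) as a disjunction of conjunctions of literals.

¬(t ∧ (p ⊕ ¬t))
= ¬(t ∧ ((p ∧ ¬¬t) ∨ (¬p ∧ ¬t)))   — expand ⊕
= ¬t ∨ ¬((p ∧ ¬¬t) ∨ (¬p ∧ ¬t))   — De Morgan
= ¬t ∨ (¬(p ∧ ¬¬t) ∧ ¬(¬p ∧ ¬t))   — De Morgan
= ¬t ∨ ((¬p ∨ ¬¬¬t) ∧ ¬(¬p ∧ ¬t))   — De Morgan
= ¬t ∨ ((¬p ∨ ¬t) ∧ ¬(¬p ∧ ¬t))   — double negation
= ¬t ∨ ((¬p ∨ ¬t) ∧ (¬¬p ∨ ¬¬t))   — De Morgan
= ¬t ∨ ((¬p ∨ ¬t) ∧ (p ∨ ¬¬t))   — double negation
= ¬t ∨ ((¬p ∨ ¬t) ∧ (p ∨ t))   — double negation
= ¬t ∨ (¬p ∧ p) ∨ (¬p ∧ t) ∨ (¬t ∧ p) ∨ (¬t ∧ t)   — distribute ∧ over ∨
= ¬t ∨ (¬p ∧ t)   — simplify

¬t ∨ (¬p ∧ t)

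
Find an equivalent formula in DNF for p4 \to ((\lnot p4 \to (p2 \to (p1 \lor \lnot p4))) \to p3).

p4 \to ((\lnot p4 \to (p2 \to (p1 \lor \lnot p4))) \to p3)
≡ \lnot p4 \lor ((\lnot p4 \to (p2 \to (p1 \lor \lnot p4))) \to p3)   [eliminate \to]
≡ \lnot p4 \lor \lnot (\lnot p4 \to (p2 \to (p1 \lor \lnot p4))) \lor p3   [eliminate \to]
≡ \lnot p4 \lor \lnot (\lnot \lnot p4 \lor (p2 \to (p1 \lor \lnot p4))) \lor p3   [eliminate \to]
≡ \lnot p4 \lor \lnot (\lnot \lnot p4 \lor \lnot p2 \lor p1 \lor \lnot p4) \lor p3   [eliminate \to]
≡ \lnot p4 \lor (\lnot \lnot \lnot p4 \land \lnot \lnot p2 \land \lnot p1 \land \lnot \lnot p4) \lor p3   [De Morgan]
≡ \lnot p4 \lor (\lnot p4 \land \lnot \lnot p2 \land \lnot p1 \land \lnot \lnot p4) \lor p3   [double negation]
≡ \lnot p4 \lor (\lnot p4 \land p2 \land \lnot p1 \land \lnot \lnot p4) \lor p3   [double negation]
≡ \lnot p4 \lor (\lnot p4 \land p2 \land \lnot p1 \land p4) \lor p3   [double negation]
≡ \lnot p4 \lor p3   [simplify]

\lnot p4 \lor p3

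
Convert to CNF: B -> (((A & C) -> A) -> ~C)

B -> (((A & C) -> A) -> ~C)
= ~B | (((A & C) -> A) -> ~C)
= ~B | ~((A & C) -> A) | ~C
= ~B | ~(~(A & C) | A) | ~C
= ~B | (~~(A & C) & ~A) | ~C
= ~B | (A & C & ~A) | ~C
= (~B | A | ~C) & (~B | C | ~C) & (~B | ~A | ~C)
= (~B | A | ~C) & (~B | ~A | ~C)

(~B | A | ~C) & (~B | ~A | ~C)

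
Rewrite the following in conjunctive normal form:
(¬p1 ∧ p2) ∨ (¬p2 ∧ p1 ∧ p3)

(¬p1 ∨ ¬p2) ∧ (¬p1 ∨ p3) ∧ (p2 ∨ p1) ∧ (p2 ∨ p3)

(¬p1 ∧ p2) ∨ (¬p2 ∧ p1 ∧ p3)
= (¬p1 ∨ ¬p2) ∧ (¬p1 ∨ p1) ∧ (¬p1 ∨ p3) ∧ (p2 ∨ ¬p2) ∧ (p2 ∨ p1) ∧ (p2 ∨ p3)   (distribute ∨ over ∧)
= (¬p1 ∨ ¬p2) ∧ (¬p1 ∨ p3) ∧ (p2 ∨ p1) ∧ (p2 ∨ p3)   (simplify)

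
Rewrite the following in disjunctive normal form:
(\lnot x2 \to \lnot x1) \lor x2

x2 \lor \lnot x1

(\lnot x2 \to \lnot x1) \lor x2
= \lnot \lnot x2 \lor \lnot x1 \lor x2   [eliminate \to]
= x2 \lor \lnot x1 \lor x2   [double negation]
= x2 \lor \lnot x1   [simplify]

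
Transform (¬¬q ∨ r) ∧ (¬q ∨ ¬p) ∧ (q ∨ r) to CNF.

(¬¬q ∨ r) ∧ (¬q ∨ ¬p) ∧ (q ∨ r)
= (q ∨ r) ∧ (¬q ∨ ¬p) ∧ (q ∨ r)   [double negation]
= (q ∨ r) ∧ (¬q ∨ ¬p)   [simplify]

(q ∨ r) ∧ (¬q ∨ ¬p)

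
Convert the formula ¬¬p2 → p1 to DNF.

¬¬p2 → p1
= ¬¬¬p2 ∨ p1   (eliminate →)
= ¬p2 ∨ p1   (double negation)

¬p2 ∨ p1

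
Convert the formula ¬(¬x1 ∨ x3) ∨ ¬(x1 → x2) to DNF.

(x1 ∧ ¬x3) ∨ (x1 ∧ ¬x2)

¬(¬x1 ∨ x3) ∨ ¬(x1 → x2)
⇔ ¬(¬x1 ∨ x3) ∨ ¬(¬x1 ∨ x2)   (eliminate →)
⇔ (¬¬x1 ∧ ¬x3) ∨ ¬(¬x1 ∨ x2)   (De Morgan)
⇔ (x1 ∧ ¬x3) ∨ ¬(¬x1 ∨ x2)   (double negation)
⇔ (x1 ∧ ¬x3) ∨ (¬¬x1 ∧ ¬x2)   (De Morgan)
⇔ (x1 ∧ ¬x3) ∨ (x1 ∧ ¬x2)   (double negation)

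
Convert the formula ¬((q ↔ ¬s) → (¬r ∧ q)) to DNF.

(¬q ∧ s) ∨ (¬s ∧ q ∧ r)

¬((q ↔ ¬s) → (¬r ∧ q))
= ¬(¬(q ↔ ¬s) ∨ (¬r ∧ q))   [eliminate →]
= ¬(¬((q → ¬s) ∧ (¬s → q)) ∨ (¬r ∧ q))   [eliminate ↔]
= ¬(¬((¬q ∨ ¬s) ∧ (¬s → q)) ∨ (¬r ∧ q))   [eliminate →]
= ¬(¬((¬q ∨ ¬s) ∧ (¬¬s ∨ q)) ∨ (¬r ∧ q))   [eliminate →]
= ¬¬((¬q ∨ ¬s) ∧ (¬¬s ∨ q)) ∧ ¬(¬r ∧ q)   [De Morgan]
= (¬q ∨ ¬s) ∧ (¬¬s ∨ q) ∧ ¬(¬r ∧ q)   [double negation]
= (¬q ∨ ¬s) ∧ (s ∨ q) ∧ ¬(¬r ∧ q)   [double negation]
= (¬q ∨ ¬s) ∧ (s ∨ q) ∧ (¬¬r ∨ ¬q)   [De Morgan]
= (¬q ∨ ¬s) ∧ (s ∨ q) ∧ (r ∨ ¬q)   [double negation]
= (¬q ∧ s ∧ r) ∨ (¬q ∧ s ∧ ¬q) ∨ (¬q ∧ q ∧ r) ∨ (¬q ∧ q ∧ ¬q) ∨ (¬s ∧ s ∧ r) ∨ (¬s ∧ s ∧ ¬q) ∨ (¬s ∧ q ∧ r) ∨ (¬s ∧ q ∧ ¬q)   [distribute ∧ over ∨]
= (¬q ∧ s) ∨ (¬s ∧ q ∧ r)   [simplify]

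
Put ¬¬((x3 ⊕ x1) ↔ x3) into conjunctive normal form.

(¬x1 ∨ x3) ∧ (¬x3 ∨ ¬x1)

¬¬((x3 ⊕ x1) ↔ x3)
≡ ¬¬(((x3 ⊕ x1) → x3) ∧ (x3 → (x3 ⊕ x1)))   — eliminate ↔
≡ ¬¬((¬(x3 ⊕ x1) ∨ x3) ∧ (x3 → (x3 ⊕ x1)))   — eliminate →
≡ ¬¬((¬((x3 ∨ x1) ∧ ¬(x3 ∧ x1)) ∨ x3) ∧ (x3 → (x3 ⊕ x1)))   — expand ⊕
≡ ¬¬((¬((x3 ∨ x1) ∧ ¬(x3 ∧ x1)) ∨ x3) ∧ (¬x3 ∨ (x3 ⊕ x1)))   — eliminate →
≡ ¬¬((¬((x3 ∨ x1) ∧ ¬(x3 ∧ x1)) ∨ x3) ∧ (¬x3 ∨ ((x3 ∨ x1) ∧ ¬(x3 ∧ x1))))   — expand ⊕
≡ (¬((x3 ∨ x1) ∧ ¬(x3 ∧ x1)) ∨ x3) ∧ (¬x3 ∨ ((x3 ∨ x1) ∧ ¬(x3 ∧ x1)))   — double negation
≡ (¬(x3 ∨ x1) ∨ ¬¬(x3 ∧ x1) ∨ x3) ∧ (¬x3 ∨ ((x3 ∨ x1) ∧ ¬(x3 ∧ x1)))   — De Morgan
≡ ((¬x3 ∧ ¬x1) ∨ ¬¬(x3 ∧ x1) ∨ x3) ∧ (¬x3 ∨ ((x3 ∨ x1) ∧ ¬(x3 ∧ x1)))   — De Morgan
≡ ((¬x3 ∧ ¬x1) ∨ (x3 ∧ x1) ∨ x3) ∧ (¬x3 ∨ ((x3 ∨ x1) ∧ ¬(x3 ∧ x1)))   — double negation
≡ ((¬x3 ∧ ¬x1) ∨ (x3 ∧ x1) ∨ x3) ∧ (¬x3 ∨ ((x3 ∨ x1) ∧ (¬x3 ∨ ¬x1)))   — De Morgan
≡ (¬x3 ∨ x3 ∨ x3) ∧ (¬x3 ∨ x1 ∨ x3) ∧ (¬x1 ∨ x3 ∨ x3) ∧ (¬x1 ∨ x1 ∨ x3) ∧ (¬x3 ∨ x3 ∨ x1) ∧ (¬x3 ∨ ¬x3 ∨ ¬x1)   — distribute ∨ over ∧
≡ (¬x1 ∨ x3) ∧ (¬x3 ∨ ¬x1)   — simplify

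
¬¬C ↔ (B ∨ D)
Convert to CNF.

¬¬C ↔ (B ∨ D)
≡ (¬¬C → (B ∨ D)) ∧ ((B ∨ D) → ¬¬C)
≡ (¬¬¬C ∨ B ∨ D) ∧ ((B ∨ D) → ¬¬C)
≡ (¬¬¬C ∨ B ∨ D) ∧ (¬(B ∨ D) ∨ ¬¬C)
≡ (¬C ∨ B ∨ D) ∧ (¬(B ∨ D) ∨ ¬¬C)
≡ (¬C ∨ B ∨ D) ∧ ((¬B ∧ ¬D) ∨ ¬¬C)
≡ (¬C ∨ B ∨ D) ∧ ((¬B ∧ ¬D) ∨ C)
≡ (¬C ∨ B ∨ D) ∧ (¬B ∨ C) ∧ (¬D ∨ C)

(¬C ∨ B ∨ D) ∧ (¬B ∨ C) ∧ (¬D ∨ C)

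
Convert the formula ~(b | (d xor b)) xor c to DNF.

~(b | (d xor b)) xor c
⇔ (~(b | (d xor b)) & ~c) | (~~(b | (d xor b)) & c)   — expand xor
⇔ (~(b | (d & ~b) | (~d & b)) & ~c) | (~~(b | (d xor b)) & c)   — expand xor
⇔ (~(b | (d & ~b) | (~d & b)) & ~c) | (~~(b | (d & ~b) | (~d & b)) & c)   — expand xor
⇔ (~b & ~(d & ~b) & ~(~d & b) & ~c) | (~~(b | (d & ~b) | (~d & b)) & c)   — De Morgan
⇔ (~b & (~d | ~~b) & ~(~d & b) & ~c) | (~~(b | (d & ~b) | (~d & b)) & c)   — De Morgan
⇔ (~b & (~d | b) & ~(~d & b) & ~c) | (~~(b | (d & ~b) | (~d & b)) & c)   — double negation
⇔ (~b & (~d | b) & (~~d | ~b) & ~c) | (~~(b | (d & ~b) | (~d & b)) & c)   — De Morgan
⇔ (~b & (~d | b) & (d | ~b) & ~c) | (~~(b | (d & ~b) | (~d & b)) & c)   — double negation
⇔ (~b & (~d | b) & (d | ~b) & ~c) | ((b | (d & ~b) | (~d & b)) & c)   — double negation
⇔ (~b & ~d & d & ~c) | (~b & ~d & ~b & ~c) | (~b & b & d & ~c) | (~b & b & ~b & ~c) | (b & c) | (d & ~b & c) | (~d & b & c)   — distribute & over |
⇔ (~b & ~d & ~c) | (b & c) | (d & ~b & c)   — simplify

(~b & ~d & ~c) | (b & c) | (d & ~b & c)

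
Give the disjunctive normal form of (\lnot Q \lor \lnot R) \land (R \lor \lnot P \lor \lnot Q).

\lnot Q \lor (\lnot R \land \lnot P)

(\lnot Q \lor \lnot R) \land (R \lor \lnot P \lor \lnot Q)
≡ (\lnot Q \land R) \lor (\lnot Q \land \lnot P) \lor (\lnot Q \land \lnot Q) \lor (\lnot R \land R) \lor (\lnot R \land \lnot P) \lor (\lnot R \land \lnot Q)   [distribute \land over \lor]
≡ \lnot Q \lor (\lnot R \land \lnot P)   [simplify]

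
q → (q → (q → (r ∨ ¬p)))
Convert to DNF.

q → (q → (q → (r ∨ ¬p)))
= ¬q ∨ (q → (q → (r ∨ ¬p)))
= ¬q ∨ ¬q ∨ (q → (r ∨ ¬p))
= ¬q ∨ ¬q ∨ ¬q ∨ r ∨ ¬p
= ¬q ∨ r ∨ ¬p

¬q ∨ r ∨ ¬p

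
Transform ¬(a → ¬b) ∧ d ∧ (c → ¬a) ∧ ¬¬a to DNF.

a ∧ b ∧ d ∧ ¬c

¬(a → ¬b) ∧ d ∧ (c → ¬a) ∧ ¬¬a
⇔ ¬(¬a ∨ ¬b) ∧ d ∧ (c → ¬a) ∧ ¬¬a   (eliminate →)
⇔ ¬(¬a ∨ ¬b) ∧ d ∧ (¬c ∨ ¬a) ∧ ¬¬a   (eliminate →)
⇔ ¬¬a ∧ ¬¬b ∧ d ∧ (¬c ∨ ¬a) ∧ ¬¬a   (De Morgan)
⇔ a ∧ ¬¬b ∧ d ∧ (¬c ∨ ¬a) ∧ ¬¬a   (double negation)
⇔ a ∧ b ∧ d ∧ (¬c ∨ ¬a) ∧ ¬¬a   (double negation)
⇔ a ∧ b ∧ d ∧ (¬c ∨ ¬a) ∧ a   (double negation)
⇔ (a ∧ b ∧ d ∧ ¬c ∧ a) ∨ (a ∧ b ∧ d ∧ ¬a ∧ a)   (distribute ∧ over ∨)
⇔ a ∧ b ∧ d ∧ ¬c   (simplify)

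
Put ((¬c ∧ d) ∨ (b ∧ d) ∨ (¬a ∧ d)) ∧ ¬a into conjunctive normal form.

((¬c ∧ d) ∨ (b ∧ d) ∨ (¬a ∧ d)) ∧ ¬a
≡ (¬c ∨ b ∨ ¬a) ∧ (¬c ∨ b ∨ d) ∧ (¬c ∨ d ∨ ¬a) ∧ (¬c ∨ d ∨ d) ∧ (d ∨ b ∨ ¬a) ∧ (d ∨ b ∨ d) ∧ (d ∨ d ∨ ¬a) ∧ (d ∨ d ∨ d) ∧ ¬a   (distribute ∨ over ∧)
≡ d ∧ ¬a   (simplify)

d ∧ ¬a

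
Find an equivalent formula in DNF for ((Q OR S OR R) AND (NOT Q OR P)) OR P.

(S AND NOT Q) OR (R AND NOT Q) OR P

((Q OR S OR R) AND (NOT Q OR P)) OR P
= (Q AND NOT Q) OR (Q AND P) OR (S AND NOT Q) OR (S AND P) OR (R AND NOT Q) OR (R AND P) OR P   (distribute AND over OR)
= (S AND NOT Q) OR (R AND NOT Q) OR P   (simplify)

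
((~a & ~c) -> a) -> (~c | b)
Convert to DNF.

((~a & ~c) -> a) -> (~c | b)
⇔ ~((~a & ~c) -> a) | ~c | b   — eliminate ->
⇔ ~(~(~a & ~c) | a) | ~c | b   — eliminate ->
⇔ (~~(~a & ~c) & ~a) | ~c | b   — De Morgan
⇔ (~a & ~c & ~a) | ~c | b   — double negation
⇔ ~c | b   — simplify

~c | b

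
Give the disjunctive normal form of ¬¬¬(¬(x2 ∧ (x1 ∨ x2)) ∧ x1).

x2 ∨ ¬x1

¬¬¬(¬(x2 ∧ (x1 ∨ x2)) ∧ x1)
= ¬(¬(x2 ∧ (x1 ∨ x2)) ∧ x1)   [double negation]
= ¬¬(x2 ∧ (x1 ∨ x2)) ∨ ¬x1   [De Morgan]
= (x2 ∧ (x1 ∨ x2)) ∨ ¬x1   [double negation]
= (x2 ∧ x1) ∨ (x2 ∧ x2) ∨ ¬x1   [distribute ∧ over ∨]
= x2 ∨ ¬x1   [simplify]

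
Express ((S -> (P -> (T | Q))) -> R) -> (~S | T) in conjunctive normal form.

(~S | ~P | T | Q) & (~R | ~S | T)

((S -> (P -> (T | Q))) -> R) -> (~S | T)
= ~((S -> (P -> (T | Q))) -> R) | ~S | T   [eliminate ->]
= ~(~(S -> (P -> (T | Q))) | R) | ~S | T   [eliminate ->]
= ~(~(~S | (P -> (T | Q))) | R) | ~S | T   [eliminate ->]
= ~(~(~S | ~P | T | Q) | R) | ~S | T   [eliminate ->]
= (~~(~S | ~P | T | Q) & ~R) | ~S | T   [De Morgan]
= ((~S | ~P | T | Q) & ~R) | ~S | T   [double negation]
= (~S | ~P | T | Q | ~S | T) & (~R | ~S | T)   [distribute | over &]
= (~S | ~P | T | Q) & (~R | ~S | T)   [simplify]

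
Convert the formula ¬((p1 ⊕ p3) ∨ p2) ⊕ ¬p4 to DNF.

¬((p1 ⊕ p3) ∨ p2) ⊕ ¬p4
≡ (¬((p1 ⊕ p3) ∨ p2) ∧ ¬¬p4) ∨ (¬¬((p1 ⊕ p3) ∨ p2) ∧ ¬p4)   — expand ⊕
≡ (¬((p1 ∧ ¬p3) ∨ (¬p1 ∧ p3) ∨ p2) ∧ ¬¬p4) ∨ (¬¬((p1 ⊕ p3) ∨ p2) ∧ ¬p4)   — expand ⊕
≡ (¬((p1 ∧ ¬p3) ∨ (¬p1 ∧ p3) ∨ p2) ∧ ¬¬p4) ∨ (¬¬((p1 ∧ ¬p3) ∨ (¬p1 ∧ p3) ∨ p2) ∧ ¬p4)   — expand ⊕
≡ (¬(p1 ∧ ¬p3) ∧ ¬(¬p1 ∧ p3) ∧ ¬p2 ∧ ¬¬p4) ∨ (¬¬((p1 ∧ ¬p3) ∨ (¬p1 ∧ p3) ∨ p2) ∧ ¬p4)   — De Morgan
≡ ((¬p1 ∨ ¬¬p3) ∧ ¬(¬p1 ∧ p3) ∧ ¬p2 ∧ ¬¬p4) ∨ (¬¬((p1 ∧ ¬p3) ∨ (¬p1 ∧ p3) ∨ p2) ∧ ¬p4)   — De Morgan
≡ ((¬p1 ∨ p3) ∧ ¬(¬p1 ∧ p3) ∧ ¬p2 ∧ ¬¬p4) ∨ (¬¬((p1 ∧ ¬p3) ∨ (¬p1 ∧ p3) ∨ p2) ∧ ¬p4)   — double negation
≡ ((¬p1 ∨ p3) ∧ (¬¬p1 ∨ ¬p3) ∧ ¬p2 ∧ ¬¬p4) ∨ (¬¬((p1 ∧ ¬p3) ∨ (¬p1 ∧ p3) ∨ p2) ∧ ¬p4)   — De Morgan
≡ ((¬p1 ∨ p3) ∧ (p1 ∨ ¬p3) ∧ ¬p2 ∧ ¬¬p4) ∨ (¬¬((p1 ∧ ¬p3) ∨ (¬p1 ∧ p3) ∨ p2) ∧ ¬p4)   — double negation
≡ ((¬p1 ∨ p3) ∧ (p1 ∨ ¬p3) ∧ ¬p2 ∧ p4) ∨ (¬¬((p1 ∧ ¬p3) ∨ (¬p1 ∧ p3) ∨ p2) ∧ ¬p4)   — double negation
≡ ((¬p1 ∨ p3) ∧ (p1 ∨ ¬p3) ∧ ¬p2 ∧ p4) ∨ (((p1 ∧ ¬p3) ∨ (¬p1 ∧ p3) ∨ p2) ∧ ¬p4)   — double negation
≡ (¬p1 ∧ p1 ∧ ¬p2 ∧ p4) ∨ (¬p1 ∧ ¬p3 ∧ ¬p2 ∧ p4) ∨ (p3 ∧ p1 ∧ ¬p2 ∧ p4) ∨ (p3 ∧ ¬p3 ∧ ¬p2 ∧ p4) ∨ (p1 ∧ ¬p3 ∧ ¬p4) ∨ (¬p1 ∧ p3 ∧ ¬p4) ∨ (p2 ∧ ¬p4)   — distribute ∧ over ∨
≡ (¬p1 ∧ ¬p3 ∧ ¬p2 ∧ p4) ∨ (p3 ∧ p1 ∧ ¬p2 ∧ p4) ∨ (p1 ∧ ¬p3 ∧ ¬p4) ∨ (¬p1 ∧ p3 ∧ ¬p4) ∨ (p2 ∧ ¬p4)   — simplify

(¬p1 ∧ ¬p3 ∧ ¬p2 ∧ p4) ∨ (p3 ∧ p1 ∧ ¬p2 ∧ p4) ∨ (p1 ∧ ¬p3 ∧ ¬p4) ∨ (¬p1 ∧ p3 ∧ ¬p4) ∨ (p2 ∧ ¬p4)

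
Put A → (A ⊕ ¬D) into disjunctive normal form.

A → (A ⊕ ¬D)
≡ ¬A ∨ (A ⊕ ¬D)   — eliminate →
≡ ¬A ∨ (A ∧ ¬¬D) ∨ (¬A ∧ ¬D)   — expand ⊕
≡ ¬A ∨ (A ∧ D) ∨ (¬A ∧ ¬D)   — double negation
≡ ¬A ∨ (A ∧ D)   — simplify

¬A ∨ (A ∧ D)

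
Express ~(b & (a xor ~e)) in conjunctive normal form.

~(b & (a xor ~e))
≡ ~(b & (a | ~e) & ~(a & ~e))   [expand xor]
≡ ~b | ~(a | ~e) | ~~(a & ~e)   [De Morgan]
≡ ~b | (~a & ~~e) | ~~(a & ~e)   [De Morgan]
≡ ~b | (~a & e) | ~~(a & ~e)   [double negation]
≡ ~b | (~a & e) | (a & ~e)   [double negation]
≡ (~b | ~a | a) & (~b | ~a | ~e) & (~b | e | a) & (~b | e | ~e)   [distribute | over &]
≡ (~b | ~a | ~e) & (~b | e | a)   [simplify]

(~b | ~a | ~e) & (~b | e | a)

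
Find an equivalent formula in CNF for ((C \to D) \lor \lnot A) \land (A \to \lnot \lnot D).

((C \to D) \lor \lnot A) \land (A \to \lnot \lnot D)
⇔ (\lnot C \lor D \lor \lnot A) \land (A \to \lnot \lnot D)   (eliminate \to)
⇔ (\lnot C \lor D \lor \lnot A) \land (\lnot A \lor \lnot \lnot D)   (eliminate \to)
⇔ (\lnot C \lor D \lor \lnot A) \land (\lnot A \lor D)   (double negation)
⇔ \lnot A \lor D   (simplify)

\lnot A \lor D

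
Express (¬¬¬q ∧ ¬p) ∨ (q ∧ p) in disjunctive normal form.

(¬q ∧ ¬p) ∨ (q ∧ p)

(¬¬¬q ∧ ¬p) ∨ (q ∧ p)
= (¬q ∧ ¬p) ∨ (q ∧ p)   [double negation]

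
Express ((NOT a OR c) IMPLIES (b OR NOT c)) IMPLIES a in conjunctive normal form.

((NOT a OR c) IMPLIES (b OR NOT c)) IMPLIES a
≡ NOT ((NOT a OR c) IMPLIES (b OR NOT c)) OR a   [eliminate IMPLIES]
≡ NOT (NOT (NOT a OR c) OR b OR NOT c) OR a   [eliminate IMPLIES]
≡ (NOT NOT (NOT a OR c) AND NOT b AND NOT NOT c) OR a   [De Morgan]
≡ ((NOT a OR c) AND NOT b AND NOT NOT c) OR a   [double negation]
≡ ((NOT a OR c) AND NOT b AND c) OR a   [double negation]
≡ (NOT a OR c OR a) AND (NOT b OR a) AND (c OR a)   [distribute OR over AND]
≡ (NOT b OR a) AND (c OR a)   [simplify]

(NOT b OR a) AND (c OR a)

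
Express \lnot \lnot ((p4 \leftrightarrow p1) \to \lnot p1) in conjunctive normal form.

\lnot p1 \lor \lnot p4

\lnot \lnot ((p4 \leftrightarrow p1) \to \lnot p1)
≡ \lnot \lnot (\lnot (p4 \leftrightarrow p1) \lor \lnot p1)   — eliminate \to
≡ \lnot \lnot (\lnot ((p4 \to p1) \land (p1 \to p4)) \lor \lnot p1)   — eliminate \leftrightarrow
≡ \lnot \lnot (\lnot ((\lnot p4 \lor p1) \land (p1 \to p4)) \lor \lnot p1)   — eliminate \to
≡ \lnot \lnot (\lnot ((\lnot p4 \lor p1) \land (\lnot p1 \lor p4)) \lor \lnot p1)   — eliminate \to
≡ \lnot ((\lnot p4 \lor p1) \land (\lnot p1 \lor p4)) \lor \lnot p1   — double negation
≡ \lnot (\lnot p4 \lor p1) \lor \lnot (\lnot p1 \lor p4) \lor \lnot p1   — De Morgan
≡ (\lnot \lnot p4 \land \lnot p1) \lor \lnot (\lnot p1 \lor p4) \lor \lnot p1   — De Morgan
≡ (p4 \land \lnot p1) \lor \lnot (\lnot p1 \lor p4) \lor \lnot p1   — double negation
≡ (p4 \land \lnot p1) \lor (\lnot \lnot p1 \land \lnot p4) \lor \lnot p1   — De Morgan
≡ (p4 \land \lnot p1) \lor (p1 \land \lnot p4) \lor \lnot p1   — double negation
≡ (p4 \lor p1 \lor \lnot p1) \land (p4 \lor \lnot p4 \lor \lnot p1) \land (\lnot p1 \lor p1 \lor \lnot p1) \land (\lnot p1 \lor \lnot p4 \lor \lnot p1)   — distribute \lor over \land
≡ \lnot p1 \lor \lnot p4   — simplify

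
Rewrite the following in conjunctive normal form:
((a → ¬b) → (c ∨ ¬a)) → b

((a → ¬b) → (c ∨ ¬a)) → b
≡ ¬((a → ¬b) → (c ∨ ¬a)) ∨ b   [eliminate →]
≡ ¬(¬(a → ¬b) ∨ c ∨ ¬a) ∨ b   [eliminate →]
≡ ¬(¬(¬a ∨ ¬b) ∨ c ∨ ¬a) ∨ b   [eliminate →]
≡ (¬¬(¬a ∨ ¬b) ∧ ¬c ∧ ¬¬a) ∨ b   [De Morgan]
≡ ((¬a ∨ ¬b) ∧ ¬c ∧ ¬¬a) ∨ b   [double negation]
≡ ((¬a ∨ ¬b) ∧ ¬c ∧ a) ∨ b   [double negation]
≡ (¬a ∨ ¬b ∨ b) ∧ (¬c ∨ b) ∧ (a ∨ b)   [distribute ∨ over ∧]
≡ (¬c ∨ b) ∧ (a ∨ b)   [simplify]

(¬c ∨ b) ∧ (a ∨ b)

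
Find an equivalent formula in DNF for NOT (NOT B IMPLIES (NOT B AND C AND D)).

(NOT B AND NOT C) OR (NOT B AND NOT D)

NOT (NOT B IMPLIES (NOT B AND C AND D))
⇔ NOT (NOT NOT B OR (NOT B AND C AND D))   (eliminate IMPLIES)
⇔ NOT NOT NOT B AND NOT (NOT B AND C AND D)   (De Morgan)
⇔ NOT B AND NOT (NOT B AND C AND D)   (double negation)
⇔ NOT B AND (NOT NOT B OR NOT C OR NOT D)   (De Morgan)
⇔ NOT B AND (B OR NOT C OR NOT D)   (double negation)
⇔ (NOT B AND B) OR (NOT B AND NOT C) OR (NOT B AND NOT D)   (distribute AND over OR)
⇔ (NOT B AND NOT C) OR (NOT B AND NOT D)   (simplify)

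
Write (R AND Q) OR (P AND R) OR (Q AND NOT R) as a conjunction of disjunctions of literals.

(R OR Q) AND (Q OR P)

(R AND Q) OR (P AND R) OR (Q AND NOT R)
≡ (R OR P OR Q) AND (R OR P OR NOT R) AND (R OR R OR Q) AND (R OR R OR NOT R) AND (Q OR P OR Q) AND (Q OR P OR NOT R) AND (Q OR R OR Q) AND (Q OR R OR NOT R)   (distribute OR over AND)
≡ (R OR Q) AND (Q OR P)   (simplify)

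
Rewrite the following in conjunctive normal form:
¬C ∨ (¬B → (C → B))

¬C ∨ B

¬C ∨ (¬B → (C → B))
= ¬C ∨ ¬¬B ∨ (C → B)
= ¬C ∨ ¬¬B ∨ ¬C ∨ B
= ¬C ∨ B ∨ ¬C ∨ B
= ¬C ∨ B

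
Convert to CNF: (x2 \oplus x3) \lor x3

x2 \lor x3

(x2 \oplus x3) \lor x3
⇔ ((x2 \lor x3) \land \lnot (x2 \land x3)) \lor x3   (expand \oplus)
⇔ ((x2 \lor x3) \land (\lnot x2 \lor \lnot x3)) \lor x3   (De Morgan)
⇔ (x2 \lor x3 \lor x3) \land (\lnot x2 \lor \lnot x3 \lor x3)   (distribute \lor over \land)
⇔ x2 \lor x3   (simplify)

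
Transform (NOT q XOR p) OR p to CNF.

NOT q OR p

(NOT q XOR p) OR p
≡ ((NOT q OR p) AND NOT (NOT q AND p)) OR p   [expand XOR]
≡ ((NOT q OR p) AND (NOT NOT q OR NOT p)) OR p   [De Morgan]
≡ ((NOT q OR p) AND (q OR NOT p)) OR p   [double negation]
≡ (NOT q OR p OR p) AND (q OR NOT p OR p)   [distribute OR over AND]
≡ NOT q OR p   [simplify]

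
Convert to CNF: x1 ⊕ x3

(x1 ∨ x3) ∧ (¬x1 ∨ ¬x3)

x1 ⊕ x3
⇔ (x1 ∨ x3) ∧ ¬(x1 ∧ x3)   (expand ⊕)
⇔ (x1 ∨ x3) ∧ (¬x1 ∨ ¬x3)   (De Morgan)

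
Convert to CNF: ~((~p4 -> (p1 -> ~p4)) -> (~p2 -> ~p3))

~p2 & p3

~((~p4 -> (p1 -> ~p4)) -> (~p2 -> ~p3))
⇔ ~(~(~p4 -> (p1 -> ~p4)) | (~p2 -> ~p3))   [eliminate ->]
⇔ ~(~(~~p4 | (p1 -> ~p4)) | (~p2 -> ~p3))   [eliminate ->]
⇔ ~(~(~~p4 | ~p1 | ~p4) | (~p2 -> ~p3))   [eliminate ->]
⇔ ~(~(~~p4 | ~p1 | ~p4) | ~~p2 | ~p3)   [eliminate ->]
⇔ ~~(~~p4 | ~p1 | ~p4) & ~~~p2 & ~~p3   [De Morgan]
⇔ (~~p4 | ~p1 | ~p4) & ~~~p2 & ~~p3   [double negation]
⇔ (p4 | ~p1 | ~p4) & ~~~p2 & ~~p3   [double negation]
⇔ (p4 | ~p1 | ~p4) & ~p2 & ~~p3   [double negation]
⇔ (p4 | ~p1 | ~p4) & ~p2 & p3   [double negation]
⇔ ~p2 & p3   [simplify]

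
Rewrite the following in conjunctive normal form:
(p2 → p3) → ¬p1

(p2 → p3) → ¬p1
≡ ¬(p2 → p3) ∨ ¬p1   [eliminate →]
≡ ¬(¬p2 ∨ p3) ∨ ¬p1   [eliminate →]
≡ (¬¬p2 ∧ ¬p3) ∨ ¬p1   [De Morgan]
≡ (p2 ∧ ¬p3) ∨ ¬p1   [double negation]
≡ (p2 ∨ ¬p1) ∧ (¬p3 ∨ ¬p1)   [distribute ∨ over ∧]

(p2 ∨ ¬p1) ∧ (¬p3 ∨ ¬p1)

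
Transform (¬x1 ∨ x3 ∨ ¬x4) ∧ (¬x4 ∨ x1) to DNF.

(¬x1 ∨ x3 ∨ ¬x4) ∧ (¬x4 ∨ x1)
= (¬x1 ∧ ¬x4) ∨ (¬x1 ∧ x1) ∨ (x3 ∧ ¬x4) ∨ (x3 ∧ x1) ∨ (¬x4 ∧ ¬x4) ∨ (¬x4 ∧ x1)   [distribute ∧ over ∨]
= (x3 ∧ x1) ∨ ¬x4   [simplify]

(x3 ∧ x1) ∨ ¬x4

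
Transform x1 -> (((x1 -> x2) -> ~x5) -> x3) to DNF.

x1 -> (((x1 -> x2) -> ~x5) -> x3)
⇔ ~x1 | (((x1 -> x2) -> ~x5) -> x3)   — eliminate ->
⇔ ~x1 | ~((x1 -> x2) -> ~x5) | x3   — eliminate ->
⇔ ~x1 | ~(~(x1 -> x2) | ~x5) | x3   — eliminate ->
⇔ ~x1 | ~(~(~x1 | x2) | ~x5) | x3   — eliminate ->
⇔ ~x1 | (~~(~x1 | x2) & ~~x5) | x3   — De Morgan
⇔ ~x1 | ((~x1 | x2) & ~~x5) | x3   — double negation
⇔ ~x1 | ((~x1 | x2) & x5) | x3   — double negation
⇔ ~x1 | (~x1 & x5) | (x2 & x5) | x3   — distribute & over |
⇔ ~x1 | (x2 & x5) | x3   — simplify

~x1 | (x2 & x5) | x3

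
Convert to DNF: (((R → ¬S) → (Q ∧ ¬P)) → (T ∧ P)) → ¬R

(((R → ¬S) → (Q ∧ ¬P)) → (T ∧ P)) → ¬R
= ¬(((R → ¬S) → (Q ∧ ¬P)) → (T ∧ P)) ∨ ¬R   [eliminate →]
= ¬(¬((R → ¬S) → (Q ∧ ¬P)) ∨ (T ∧ P)) ∨ ¬R   [eliminate →]
= ¬(¬(¬(R → ¬S) ∨ (Q ∧ ¬P)) ∨ (T ∧ P)) ∨ ¬R   [eliminate →]
= ¬(¬(¬(¬R ∨ ¬S) ∨ (Q ∧ ¬P)) ∨ (T ∧ P)) ∨ ¬R   [eliminate →]
= (¬¬(¬(¬R ∨ ¬S) ∨ (Q ∧ ¬P)) ∧ ¬(T ∧ P)) ∨ ¬R   [De Morgan]
= ((¬(¬R ∨ ¬S) ∨ (Q ∧ ¬P)) ∧ ¬(T ∧ P)) ∨ ¬R   [double negation]
= (((¬¬R ∧ ¬¬S) ∨ (Q ∧ ¬P)) ∧ ¬(T ∧ P)) ∨ ¬R   [De Morgan]
= (((R ∧ ¬¬S) ∨ (Q ∧ ¬P)) ∧ ¬(T ∧ P)) ∨ ¬R   [double negation]
= (((R ∧ S) ∨ (Q ∧ ¬P)) ∧ ¬(T ∧ P)) ∨ ¬R   [double negation]
= (((R ∧ S) ∨ (Q ∧ ¬P)) ∧ (¬T ∨ ¬P)) ∨ ¬R   [De Morgan]
= (R ∧ S ∧ ¬T) ∨ (R ∧ S ∧ ¬P) ∨ (Q ∧ ¬P ∧ ¬T) ∨ (Q ∧ ¬P ∧ ¬P) ∨ ¬R   [distribute ∧ over ∨]
= (R ∧ S ∧ ¬T) ∨ (R ∧ S ∧ ¬P) ∨ (Q ∧ ¬P) ∨ ¬R   [simplify]

(R ∧ S ∧ ¬T) ∨ (R ∧ S ∧ ¬P) ∨ (Q ∧ ¬P) ∨ ¬R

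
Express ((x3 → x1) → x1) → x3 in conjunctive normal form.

((x3 → x1) → x1) → x3
≡ ¬((x3 → x1) → x1) ∨ x3
≡ ¬(¬(x3 → x1) ∨ x1) ∨ x3
≡ ¬(¬(¬x3 ∨ x1) ∨ x1) ∨ x3
≡ (¬¬(¬x3 ∨ x1) ∧ ¬x1) ∨ x3
≡ ((¬x3 ∨ x1) ∧ ¬x1) ∨ x3
≡ (¬x3 ∨ x1 ∨ x3) ∧ (¬x1 ∨ x3)
≡ ¬x1 ∨ x3

¬x1 ∨ x3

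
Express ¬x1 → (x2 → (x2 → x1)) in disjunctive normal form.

¬x1 → (x2 → (x2 → x1))
⇔ ¬¬x1 ∨ (x2 → (x2 → x1))   — eliminate →
⇔ ¬¬x1 ∨ ¬x2 ∨ (x2 → x1)   — eliminate →
⇔ ¬¬x1 ∨ ¬x2 ∨ ¬x2 ∨ x1   — eliminate →
⇔ x1 ∨ ¬x2 ∨ ¬x2 ∨ x1   — double negation
⇔ x1 ∨ ¬x2   — simplify

x1 ∨ ¬x2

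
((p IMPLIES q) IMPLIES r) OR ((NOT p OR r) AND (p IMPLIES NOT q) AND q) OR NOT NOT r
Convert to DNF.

((p IMPLIES q) IMPLIES r) OR ((NOT p OR r) AND (p IMPLIES NOT q) AND q) OR NOT NOT r
≡ NOT (p IMPLIES q) OR r OR ((NOT p OR r) AND (p IMPLIES NOT q) AND q) OR NOT NOT r   [eliminate IMPLIES]
≡ NOT (NOT p OR q) OR r OR ((NOT p OR r) AND (p IMPLIES NOT q) AND q) OR NOT NOT r   [eliminate IMPLIES]
≡ NOT (NOT p OR q) OR r OR ((NOT p OR r) AND (NOT p OR NOT q) AND q) OR NOT NOT r   [eliminate IMPLIES]
≡ (NOT NOT p AND NOT q) OR r OR ((NOT p OR r) AND (NOT p OR NOT q) AND q) OR NOT NOT r   [De Morgan]
≡ (p AND NOT q) OR r OR ((NOT p OR r) AND (NOT p OR NOT q) AND q) OR NOT NOT r   [double negation]
≡ (p AND NOT q) OR r OR ((NOT p OR r) AND (NOT p OR NOT q) AND q) OR r   [double negation]
≡ (p AND NOT q) OR r OR (NOT p AND NOT p AND q) OR (NOT p AND NOT q AND q) OR (r AND NOT p AND q) OR (r AND NOT q AND q) OR r   [distribute AND over OR]
≡ (p AND NOT q) OR r OR (NOT p AND q)   [simplify]

(p AND NOT q) OR r OR (NOT p AND q)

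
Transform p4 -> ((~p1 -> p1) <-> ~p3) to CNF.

(~p4 | ~p1 | ~p3) & (~p4 | p3 | p1)

p4 -> ((~p1 -> p1) <-> ~p3)
= ~p4 | ((~p1 -> p1) <-> ~p3)   (eliminate ->)
= ~p4 | (((~p1 -> p1) -> ~p3) & (~p3 -> (~p1 -> p1)))   (eliminate <->)
= ~p4 | ((~(~p1 -> p1) | ~p3) & (~p3 -> (~p1 -> p1)))   (eliminate ->)
= ~p4 | ((~(~~p1 | p1) | ~p3) & (~p3 -> (~p1 -> p1)))   (eliminate ->)
= ~p4 | ((~(~~p1 | p1) | ~p3) & (~~p3 | (~p1 -> p1)))   (eliminate ->)
= ~p4 | ((~(~~p1 | p1) | ~p3) & (~~p3 | ~~p1 | p1))   (eliminate ->)
= ~p4 | (((~~~p1 & ~p1) | ~p3) & (~~p3 | ~~p1 | p1))   (De Morgan)
= ~p4 | (((~p1 & ~p1) | ~p3) & (~~p3 | ~~p1 | p1))   (double negation)
= ~p4 | (((~p1 & ~p1) | ~p3) & (p3 | ~~p1 | p1))   (double negation)
= ~p4 | (((~p1 & ~p1) | ~p3) & (p3 | p1 | p1))   (double negation)
= (~p4 | ~p1 | ~p3) & (~p4 | ~p1 | ~p3) & (~p4 | p3 | p1 | p1)   (distribute | over &)
= (~p4 | ~p1 | ~p3) & (~p4 | p3 | p1)   (simplify)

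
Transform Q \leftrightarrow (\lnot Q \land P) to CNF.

Q \leftrightarrow (\lnot Q \land P)
= (Q \to (\lnot Q \land P)) \land ((\lnot Q \land P) \to Q)   [eliminate \leftrightarrow]
= (\lnot Q \lor (\lnot Q \land P)) \land ((\lnot Q \land P) \to Q)   [eliminate \to]
= (\lnot Q \lor (\lnot Q \land P)) \land (\lnot (\lnot Q \land P) \lor Q)   [eliminate \to]
= (\lnot Q \lor (\lnot Q \land P)) \land (\lnot \lnot Q \lor \lnot P \lor Q)   [De Morgan]
= (\lnot Q \lor (\lnot Q \land P)) \land (Q \lor \lnot P \lor Q)   [double negation]
= (\lnot Q \lor \lnot Q) \land (\lnot Q \lor P) \land (Q \lor \lnot P \lor Q)   [distribute \lor over \land]
= \lnot Q \land (Q \lor \lnot P)   [simplify]

\lnot Q \land (Q \lor \lnot P)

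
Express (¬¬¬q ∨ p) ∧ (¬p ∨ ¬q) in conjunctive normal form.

(¬q ∨ p) ∧ (¬p ∨ ¬q)

(¬¬¬q ∨ p) ∧ (¬p ∨ ¬q)
= (¬q ∨ p) ∧ (¬p ∨ ¬q)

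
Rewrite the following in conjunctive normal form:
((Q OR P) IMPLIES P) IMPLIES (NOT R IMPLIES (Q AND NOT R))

(Q OR P OR R) AND (NOT P OR R OR Q)

((Q OR P) IMPLIES P) IMPLIES (NOT R IMPLIES (Q AND NOT R))
≡ NOT ((Q OR P) IMPLIES P) OR (NOT R IMPLIES (Q AND NOT R))   — eliminate IMPLIES
≡ NOT (NOT (Q OR P) OR P) OR (NOT R IMPLIES (Q AND NOT R))   — eliminate IMPLIES
≡ NOT (NOT (Q OR P) OR P) OR NOT NOT R OR (Q AND NOT R)   — eliminate IMPLIES
≡ (NOT NOT (Q OR P) AND NOT P) OR NOT NOT R OR (Q AND NOT R)   — De Morgan
≡ ((Q OR P) AND NOT P) OR NOT NOT R OR (Q AND NOT R)   — double negation
≡ ((Q OR P) AND NOT P) OR R OR (Q AND NOT R)   — double negation
≡ (Q OR P OR R OR Q) AND (Q OR P OR R OR NOT R) AND (NOT P OR R OR Q) AND (NOT P OR R OR NOT R)   — distribute OR over AND
≡ (Q OR P OR R) AND (NOT P OR R OR Q)   — simplify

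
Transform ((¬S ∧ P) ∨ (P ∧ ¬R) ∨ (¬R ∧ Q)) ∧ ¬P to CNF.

((¬S ∧ P) ∨ (P ∧ ¬R) ∨ (¬R ∧ Q)) ∧ ¬P
≡ (¬S ∨ P ∨ ¬R) ∧ (¬S ∨ P ∨ Q) ∧ (¬S ∨ ¬R ∨ ¬R) ∧ (¬S ∨ ¬R ∨ Q) ∧ (P ∨ P ∨ ¬R) ∧ (P ∨ P ∨ Q) ∧ (P ∨ ¬R ∨ ¬R) ∧ (P ∨ ¬R ∨ Q) ∧ ¬P   [distribute ∨ over ∧]
≡ (¬S ∨ ¬R) ∧ (P ∨ ¬R) ∧ (P ∨ Q) ∧ ¬P   [simplify]

(¬S ∨ ¬R) ∧ (P ∨ ¬R) ∧ (P ∨ Q) ∧ ¬P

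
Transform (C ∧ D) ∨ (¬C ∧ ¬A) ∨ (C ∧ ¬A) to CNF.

(C ∧ D) ∨ (¬C ∧ ¬A) ∨ (C ∧ ¬A)
= (C ∨ ¬C ∨ C) ∧ (C ∨ ¬C ∨ ¬A) ∧ (C ∨ ¬A ∨ C) ∧ (C ∨ ¬A ∨ ¬A) ∧ (D ∨ ¬C ∨ C) ∧ (D ∨ ¬C ∨ ¬A) ∧ (D ∨ ¬A ∨ C) ∧ (D ∨ ¬A ∨ ¬A)   [distribute ∨ over ∧]
= (C ∨ ¬A) ∧ (D ∨ ¬A)   [simplify]

(C ∨ ¬A) ∧ (D ∨ ¬A)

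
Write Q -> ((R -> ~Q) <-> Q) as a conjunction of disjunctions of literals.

Q -> ((R -> ~Q) <-> Q)
= ~Q | ((R -> ~Q) <-> Q)   [eliminate ->]
= ~Q | (((R -> ~Q) -> Q) & (Q -> (R -> ~Q)))   [eliminate <->]
= ~Q | ((~(R -> ~Q) | Q) & (Q -> (R -> ~Q)))   [eliminate ->]
= ~Q | ((~(~R | ~Q) | Q) & (Q -> (R -> ~Q)))   [eliminate ->]
= ~Q | ((~(~R | ~Q) | Q) & (~Q | (R -> ~Q)))   [eliminate ->]
= ~Q | ((~(~R | ~Q) | Q) & (~Q | ~R | ~Q))   [eliminate ->]
= ~Q | (((~~R & ~~Q) | Q) & (~Q | ~R | ~Q))   [De Morgan]
= ~Q | (((R & ~~Q) | Q) & (~Q | ~R | ~Q))   [double negation]
= ~Q | (((R & Q) | Q) & (~Q | ~R | ~Q))   [double negation]
= (~Q | R | Q) & (~Q | Q | Q) & (~Q | ~Q | ~R | ~Q)   [distribute | over &]
= ~Q | ~R   [simplify]

~Q | ~R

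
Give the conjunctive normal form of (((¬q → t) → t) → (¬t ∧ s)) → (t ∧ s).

(¬q ∨ t) ∧ (t ∨ ¬s)

(((¬q → t) → t) → (¬t ∧ s)) → (t ∧ s)
= ¬(((¬q → t) → t) → (¬t ∧ s)) ∨ (t ∧ s)
= ¬(¬((¬q → t) → t) ∨ (¬t ∧ s)) ∨ (t ∧ s)
= ¬(¬(¬(¬q → t) ∨ t) ∨ (¬t ∧ s)) ∨ (t ∧ s)
= ¬(¬(¬(¬¬q ∨ t) ∨ t) ∨ (¬t ∧ s)) ∨ (t ∧ s)
= (¬¬(¬(¬¬q ∨ t) ∨ t) ∧ ¬(¬t ∧ s)) ∨ (t ∧ s)
= ((¬(¬¬q ∨ t) ∨ t) ∧ ¬(¬t ∧ s)) ∨ (t ∧ s)
= (((¬¬¬q ∧ ¬t) ∨ t) ∧ ¬(¬t ∧ s)) ∨ (t ∧ s)
= (((¬q ∧ ¬t) ∨ t) ∧ ¬(¬t ∧ s)) ∨ (t ∧ s)
= (((¬q ∧ ¬t) ∨ t) ∧ (¬¬t ∨ ¬s)) ∨ (t ∧ s)
= (((¬q ∧ ¬t) ∨ t) ∧ (t ∨ ¬s)) ∨ (t ∧ s)
= (¬q ∨ t ∨ t) ∧ (¬q ∨ t ∨ s) ∧ (¬t ∨ t ∨ t) ∧ (¬t ∨ t ∨ s) ∧ (t ∨ ¬s ∨ t) ∧ (t ∨ ¬s ∨ s)
= (¬q ∨ t) ∧ (t ∨ ¬s)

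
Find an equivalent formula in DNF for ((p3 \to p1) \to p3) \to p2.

\lnot p3 \lor p2

((p3 \to p1) \to p3) \to p2
≡ \lnot ((p3 \to p1) \to p3) \lor p2   (eliminate \to)
≡ \lnot (\lnot (p3 \to p1) \lor p3) \lor p2   (eliminate \to)
≡ \lnot (\lnot (\lnot p3 \lor p1) \lor p3) \lor p2   (eliminate \to)
≡ (\lnot \lnot (\lnot p3 \lor p1) \land \lnot p3) \lor p2   (De Morgan)
≡ ((\lnot p3 \lor p1) \land \lnot p3) \lor p2   (double negation)
≡ (\lnot p3 \land \lnot p3) \lor (p1 \land \lnot p3) \lor p2   (distribute \land over \lor)
≡ \lnot p3 \lor p2   (simplify)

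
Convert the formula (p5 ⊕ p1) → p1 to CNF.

¬p5 ∨ p1

(p5 ⊕ p1) → p1
= ¬(p5 ⊕ p1) ∨ p1   [eliminate →]
= ¬((p5 ∨ p1) ∧ ¬(p5 ∧ p1)) ∨ p1   [expand ⊕]
= ¬(p5 ∨ p1) ∨ ¬¬(p5 ∧ p1) ∨ p1   [De Morgan]
= (¬p5 ∧ ¬p1) ∨ ¬¬(p5 ∧ p1) ∨ p1   [De Morgan]
= (¬p5 ∧ ¬p1) ∨ (p5 ∧ p1) ∨ p1   [double negation]
= (¬p5 ∨ p5 ∨ p1) ∧ (¬p5 ∨ p1 ∨ p1) ∧ (¬p1 ∨ p5 ∨ p1) ∧ (¬p1 ∨ p1 ∨ p1)   [distribute ∨ over ∧]
= ¬p5 ∨ p1   [simplify]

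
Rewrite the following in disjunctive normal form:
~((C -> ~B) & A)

(C & B) | ~A

~((C -> ~B) & A)
⇔ ~((~C | ~B) & A)   — eliminate ->
⇔ ~(~C | ~B) | ~A   — De Morgan
⇔ (~~C & ~~B) | ~A   — De Morgan
⇔ (C & ~~B) | ~A   — double negation
⇔ (C & B) | ~A   — double negation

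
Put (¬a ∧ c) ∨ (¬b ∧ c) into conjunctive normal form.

(¬a ∧ c) ∨ (¬b ∧ c)
≡ (¬a ∨ ¬b) ∧ (¬a ∨ c) ∧ (c ∨ ¬b) ∧ (c ∨ c)   [distribute ∨ over ∧]
≡ (¬a ∨ ¬b) ∧ c   [simplify]

(¬a ∨ ¬b) ∧ c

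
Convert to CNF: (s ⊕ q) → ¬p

(¬s ∨ q ∨ ¬p) ∧ (¬q ∨ s ∨ ¬p)

(s ⊕ q) → ¬p
⇔ ¬(s ⊕ q) ∨ ¬p
⇔ ¬((s ∨ q) ∧ ¬(s ∧ q)) ∨ ¬p
⇔ ¬(s ∨ q) ∨ ¬¬(s ∧ q) ∨ ¬p
⇔ (¬s ∧ ¬q) ∨ ¬¬(s ∧ q) ∨ ¬p
⇔ (¬s ∧ ¬q) ∨ (s ∧ q) ∨ ¬p
⇔ (¬s ∨ s ∨ ¬p) ∧ (¬s ∨ q ∨ ¬p) ∧ (¬q ∨ s ∨ ¬p) ∧ (¬q ∨ q ∨ ¬p)
⇔ (¬s ∨ q ∨ ¬p) ∧ (¬q ∨ s ∨ ¬p)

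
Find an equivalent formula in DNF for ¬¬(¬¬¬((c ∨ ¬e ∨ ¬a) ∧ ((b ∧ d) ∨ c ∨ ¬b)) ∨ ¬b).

¬¬(¬¬¬((c ∨ ¬e ∨ ¬a) ∧ ((b ∧ d) ∨ c ∨ ¬b)) ∨ ¬b)
⇔ ¬¬¬((c ∨ ¬e ∨ ¬a) ∧ ((b ∧ d) ∨ c ∨ ¬b)) ∨ ¬b
⇔ ¬((c ∨ ¬e ∨ ¬a) ∧ ((b ∧ d) ∨ c ∨ ¬b)) ∨ ¬b
⇔ ¬(c ∨ ¬e ∨ ¬a) ∨ ¬((b ∧ d) ∨ c ∨ ¬b) ∨ ¬b
⇔ (¬c ∧ ¬¬e ∧ ¬¬a) ∨ ¬((b ∧ d) ∨ c ∨ ¬b) ∨ ¬b
⇔ (¬c ∧ e ∧ ¬¬a) ∨ ¬((b ∧ d) ∨ c ∨ ¬b) ∨ ¬b
⇔ (¬c ∧ e ∧ a) ∨ ¬((b ∧ d) ∨ c ∨ ¬b) ∨ ¬b
⇔ (¬c ∧ e ∧ a) ∨ (¬(b ∧ d) ∧ ¬c ∧ ¬¬b) ∨ ¬b
⇔ (¬c ∧ e ∧ a) ∨ ((¬b ∨ ¬d) ∧ ¬c ∧ ¬¬b) ∨ ¬b
⇔ (¬c ∧ e ∧ a) ∨ ((¬b ∨ ¬d) ∧ ¬c ∧ b) ∨ ¬b
⇔ (¬c ∧ e ∧ a) ∨ (¬b ∧ ¬c ∧ b) ∨ (¬d ∧ ¬c ∧ b) ∨ ¬b
⇔ (¬c ∧ e ∧ a) ∨ (¬d ∧ ¬c ∧ b) ∨ ¬b

(¬c ∧ e ∧ a) ∨ (¬d ∧ ¬c ∧ b) ∨ ¬b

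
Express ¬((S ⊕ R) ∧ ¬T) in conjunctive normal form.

(¬S ∨ R ∨ T) ∧ (¬R ∨ S ∨ T)

¬((S ⊕ R) ∧ ¬T)
≡ ¬((S ∨ R) ∧ ¬(S ∧ R) ∧ ¬T)   (expand ⊕)
≡ ¬(S ∨ R) ∨ ¬¬(S ∧ R) ∨ ¬¬T   (De Morgan)
≡ (¬S ∧ ¬R) ∨ ¬¬(S ∧ R) ∨ ¬¬T   (De Morgan)
≡ (¬S ∧ ¬R) ∨ (S ∧ R) ∨ ¬¬T   (double negation)
≡ (¬S ∧ ¬R) ∨ (S ∧ R) ∨ T   (double negation)
≡ (¬S ∨ S ∨ T) ∧ (¬S ∨ R ∨ T) ∧ (¬R ∨ S ∨ T) ∧ (¬R ∨ R ∨ T)   (distribute ∨ over ∧)
≡ (¬S ∨ R ∨ T) ∧ (¬R ∨ S ∨ T)   (simplify)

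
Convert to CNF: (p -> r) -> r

p | r

(p -> r) -> r
≡ ~(p -> r) | r   [eliminate ->]
≡ ~(~p | r) | r   [eliminate ->]
≡ (~~p & ~r) | r   [De Morgan]
≡ (p & ~r) | r   [double negation]
≡ (p | r) & (~r | r)   [distribute | over &]
≡ p | r   [simplify]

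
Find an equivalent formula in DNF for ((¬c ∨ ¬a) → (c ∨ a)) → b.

(¬c ∧ ¬a) ∨ b

((¬c ∨ ¬a) → (c ∨ a)) → b
= ¬((¬c ∨ ¬a) → (c ∨ a)) ∨ b   [eliminate →]
= ¬(¬(¬c ∨ ¬a) ∨ c ∨ a) ∨ b   [eliminate →]
= (¬¬(¬c ∨ ¬a) ∧ ¬c ∧ ¬a) ∨ b   [De Morgan]
= ((¬c ∨ ¬a) ∧ ¬c ∧ ¬a) ∨ b   [double negation]
= (¬c ∧ ¬c ∧ ¬a) ∨ (¬a ∧ ¬c ∧ ¬a) ∨ b   [distribute ∧ over ∨]
= (¬c ∧ ¬a) ∨ b   [simplify]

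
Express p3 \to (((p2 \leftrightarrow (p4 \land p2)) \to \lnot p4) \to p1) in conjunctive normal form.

p3 \to (((p2 \leftrightarrow (p4 \land p2)) \to \lnot p4) \to p1)
≡ \lnot p3 \lor (((p2 \leftrightarrow (p4 \land p2)) \to \lnot p4) \to p1)   [eliminate \to]
≡ \lnot p3 \lor \lnot ((p2 \leftrightarrow (p4 \land p2)) \to \lnot p4) \lor p1   [eliminate \to]
≡ \lnot p3 \lor \lnot (\lnot (p2 \leftrightarrow (p4 \land p2)) \lor \lnot p4) \lor p1   [eliminate \to]
≡ \lnot p3 \lor \lnot (\lnot ((p2 \to (p4 \land p2)) \land ((p4 \land p2) \to p2)) \lor \lnot p4) \lor p1   [eliminate \leftrightarrow]
≡ \lnot p3 \lor \lnot (\lnot ((\lnot p2 \lor (p4 \land p2)) \land ((p4 \land p2) \to p2)) \lor \lnot p4) \lor p1   [eliminate \to]
≡ \lnot p3 \lor \lnot (\lnot ((\lnot p2 \lor (p4 \land p2)) \land (\lnot (p4 \land p2) \lor p2)) \lor \lnot p4) \lor p1   [eliminate \to]
≡ \lnot p3 \lor (\lnot \lnot ((\lnot p2 \lor (p4 \land p2)) \land (\lnot (p4 \land p2) \lor p2)) \land \lnot \lnot p4) \lor p1   [De Morgan]
≡ \lnot p3 \lor ((\lnot p2 \lor (p4 \land p2)) \land (\lnot (p4 \land p2) \lor p2) \land \lnot \lnot p4) \lor p1   [double negation]
≡ \lnot p3 \lor ((\lnot p2 \lor (p4 \land p2)) \land (\lnot p4 \lor \lnot p2 \lor p2) \land \lnot \lnot p4) \lor p1   [De Morgan]
≡ \lnot p3 \lor ((\lnot p2 \lor (p4 \land p2)) \land (\lnot p4 \lor \lnot p2 \lor p2) \land p4) \lor p1   [double negation]
≡ (\lnot p3 \lor \lnot p2 \lor p4 \lor p1) \land (\lnot p3 \lor \lnot p2 \lor p2 \lor p1) \land (\lnot p3 \lor \lnot p4 \lor \lnot p2 \lor p2 \lor p1) \land (\lnot p3 \lor p4 \lor p1)   [distribute \lor over \land]
≡ \lnot p3 \lor p4 \lor p1   [simplify]

\lnot p3 \lor p4 \lor p1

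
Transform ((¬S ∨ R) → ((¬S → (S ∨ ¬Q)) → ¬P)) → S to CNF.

((¬S ∨ R) → ((¬S → (S ∨ ¬Q)) → ¬P)) → S
≡ ¬((¬S ∨ R) → ((¬S → (S ∨ ¬Q)) → ¬P)) ∨ S   — eliminate →
≡ ¬(¬(¬S ∨ R) ∨ ((¬S → (S ∨ ¬Q)) → ¬P)) ∨ S   — eliminate →
≡ ¬(¬(¬S ∨ R) ∨ ¬(¬S → (S ∨ ¬Q)) ∨ ¬P) ∨ S   — eliminate →
≡ ¬(¬(¬S ∨ R) ∨ ¬(¬¬S ∨ S ∨ ¬Q) ∨ ¬P) ∨ S   — eliminate →
≡ (¬¬(¬S ∨ R) ∧ ¬¬(¬¬S ∨ S ∨ ¬Q) ∧ ¬¬P) ∨ S   — De Morgan
≡ ((¬S ∨ R) ∧ ¬¬(¬¬S ∨ S ∨ ¬Q) ∧ ¬¬P) ∨ S   — double negation
≡ ((¬S ∨ R) ∧ (¬¬S ∨ S ∨ ¬Q) ∧ ¬¬P) ∨ S   — double negation
≡ ((¬S ∨ R) ∧ (S ∨ S ∨ ¬Q) ∧ ¬¬P) ∨ S   — double negation
≡ ((¬S ∨ R) ∧ (S ∨ S ∨ ¬Q) ∧ P) ∨ S   — double negation
≡ (¬S ∨ R ∨ S) ∧ (S ∨ S ∨ ¬Q ∨ S) ∧ (P ∨ S)   — distribute ∨ over ∧
≡ (S ∨ ¬Q) ∧ (P ∨ S)   — simplify

(S ∨ ¬Q) ∧ (P ∨ S)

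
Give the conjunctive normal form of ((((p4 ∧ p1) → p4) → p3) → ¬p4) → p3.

((((p4 ∧ p1) → p4) → p3) → ¬p4) → p3
= ¬((((p4 ∧ p1) → p4) → p3) → ¬p4) ∨ p3   (eliminate →)
= ¬(¬(((p4 ∧ p1) → p4) → p3) ∨ ¬p4) ∨ p3   (eliminate →)
= ¬(¬(¬((p4 ∧ p1) → p4) ∨ p3) ∨ ¬p4) ∨ p3   (eliminate →)
= ¬(¬(¬(¬(p4 ∧ p1) ∨ p4) ∨ p3) ∨ ¬p4) ∨ p3   (eliminate →)
= (¬¬(¬(¬(p4 ∧ p1) ∨ p4) ∨ p3) ∧ ¬¬p4) ∨ p3   (De Morgan)
= ((¬(¬(p4 ∧ p1) ∨ p4) ∨ p3) ∧ ¬¬p4) ∨ p3   (double negation)
= (((¬¬(p4 ∧ p1) ∧ ¬p4) ∨ p3) ∧ ¬¬p4) ∨ p3   (De Morgan)
= (((p4 ∧ p1 ∧ ¬p4) ∨ p3) ∧ ¬¬p4) ∨ p3   (double negation)
= (((p4 ∧ p1 ∧ ¬p4) ∨ p3) ∧ p4) ∨ p3   (double negation)
= (p4 ∨ p3 ∨ p3) ∧ (p1 ∨ p3 ∨ p3) ∧ (¬p4 ∨ p3 ∨ p3) ∧ (p4 ∨ p3)   (distribute ∨ over ∧)
= (p4 ∨ p3) ∧ (p1 ∨ p3) ∧ (¬p4 ∨ p3)   (simplify)

(p4 ∨ p3) ∧ (p1 ∨ p3) ∧ (¬p4 ∨ p3)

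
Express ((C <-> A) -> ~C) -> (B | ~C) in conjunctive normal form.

((C <-> A) -> ~C) -> (B | ~C)
≡ ~((C <-> A) -> ~C) | B | ~C   [eliminate ->]
≡ ~(~(C <-> A) | ~C) | B | ~C   [eliminate ->]
≡ ~(~((C -> A) & (A -> C)) | ~C) | B | ~C   [eliminate <->]
≡ ~(~((~C | A) & (A -> C)) | ~C) | B | ~C   [eliminate ->]
≡ ~(~((~C | A) & (~A | C)) | ~C) | B | ~C   [eliminate ->]
≡ (~~((~C | A) & (~A | C)) & ~~C) | B | ~C   [De Morgan]
≡ ((~C | A) & (~A | C) & ~~C) | B | ~C   [double negation]
≡ ((~C | A) & (~A | C) & C) | B | ~C   [double negation]
≡ (~C | A | B | ~C) & (~A | C | B | ~C) & (C | B | ~C)   [distribute | over &]
≡ ~C | A | B   [simplify]

~C | A | B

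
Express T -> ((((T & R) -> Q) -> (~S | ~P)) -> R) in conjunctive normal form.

(~T | S | R) & (~T | P | R)

T -> ((((T & R) -> Q) -> (~S | ~P)) -> R)
= ~T | ((((T & R) -> Q) -> (~S | ~P)) -> R)   [eliminate ->]
= ~T | ~(((T & R) -> Q) -> (~S | ~P)) | R   [eliminate ->]
= ~T | ~(~((T & R) -> Q) | ~S | ~P) | R   [eliminate ->]
= ~T | ~(~(~(T & R) | Q) | ~S | ~P) | R   [eliminate ->]
= ~T | (~~(~(T & R) | Q) & ~~S & ~~P) | R   [De Morgan]
= ~T | ((~(T & R) | Q) & ~~S & ~~P) | R   [double negation]
= ~T | ((~T | ~R | Q) & ~~S & ~~P) | R   [De Morgan]
= ~T | ((~T | ~R | Q) & S & ~~P) | R   [double negation]
= ~T | ((~T | ~R | Q) & S & P) | R   [double negation]
= (~T | ~T | ~R | Q | R) & (~T | S | R) & (~T | P | R)   [distribute | over &]
= (~T | S | R) & (~T | P | R)   [simplify]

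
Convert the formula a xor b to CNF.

(a | b) & (~a | ~b)

a xor b
= (a | b) & ~(a & b)   [expand xor]
= (a | b) & (~a | ~b)   [De Morgan]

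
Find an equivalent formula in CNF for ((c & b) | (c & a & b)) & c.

((c & b) | (c & a & b)) & c
≡ (c | c) & (c | a) & (c | b) & (b | c) & (b | a) & (b | b) & c   (distribute | over &)
≡ c & b   (simplify)

c & b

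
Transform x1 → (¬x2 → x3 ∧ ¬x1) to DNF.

¬x1 ∨ x2

x1 → (¬x2 → x3 ∧ ¬x1)
⇔ ¬x1 ∨ (¬x2 → x3 ∧ ¬x1)   (eliminate →)
⇔ ¬x1 ∨ ¬¬x2 ∨ x3 ∧ ¬x1   (eliminate →)
⇔ ¬x1 ∨ x2 ∨ x3 ∧ ¬x1   (double negation)
⇔ ¬x1 ∨ x2   (simplify)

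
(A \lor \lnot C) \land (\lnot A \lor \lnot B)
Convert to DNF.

(A \land \lnot B) \lor (\lnot C \land \lnot A) \lor (\lnot C \land \lnot B)

(A \lor \lnot C) \land (\lnot A \lor \lnot B)
= (A \land \lnot A) \lor (A \land \lnot B) \lor (\lnot C \land \lnot A) \lor (\lnot C \land \lnot B)   (distribute \land over \lor)
= (A \land \lnot B) \lor (\lnot C \land \lnot A) \lor (\lnot C \land \lnot B)   (simplify)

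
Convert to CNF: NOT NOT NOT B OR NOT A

NOT B OR NOT A

NOT NOT NOT B OR NOT A
⇔ NOT B OR NOT A   [double negation]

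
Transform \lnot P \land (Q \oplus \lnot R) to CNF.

\lnot P \land (Q \oplus \lnot R)
= \lnot P \land (Q \lor \lnot R) \land \lnot (Q \land \lnot R)   [expand \oplus]
= \lnot P \land (Q \lor \lnot R) \land (\lnot Q \lor \lnot \lnot R)   [De Morgan]
= \lnot P \land (Q \lor \lnot R) \land (\lnot Q \lor R)   [double negation]

\lnot P \land (Q \lor \lnot R) \land (\lnot Q \lor R)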